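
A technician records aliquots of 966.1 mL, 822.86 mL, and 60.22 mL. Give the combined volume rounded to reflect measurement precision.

966.1 mL + 822.86 mL + 60.22 mL = 1849.18 mL.
Addition/subtraction keeps the fewest decimal places: 966.1 → 1 decimal place, 822.86 → 2 decimal places, 60.22 → 2 decimal places; limit is 1.
Rounded to 1 decimal place: 1849.2 mL.

1849.2 mL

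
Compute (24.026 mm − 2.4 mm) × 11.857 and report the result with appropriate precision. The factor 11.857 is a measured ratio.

256 mm

24.026 mm − 2.4 mm = 21.626 mm; the difference is limited to 1 decimal place (3 s.f.).
Carrying full precision, 21.626 × 11.857 = 256.419482 mm; 11.857 has 5 s.f., so the result keeps min(3, 5) = 3 s.f.
Rounded to 3 significant figures: 256 mm.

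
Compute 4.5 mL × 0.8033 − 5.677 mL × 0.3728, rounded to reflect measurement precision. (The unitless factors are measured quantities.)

4.5 × 0.8033 = 3.61485 → 3.6 mL (2 s.f., last digit at the 10^-1 place).
5.677 × 0.3728 = 2.1163856 → 2.116 mL (4 s.f., last digit at the 10^-3 place).
Difference: 1.4984644 mL; keep the coarser place, 10^-1.
Result: 1.5 mL.

1.5 mL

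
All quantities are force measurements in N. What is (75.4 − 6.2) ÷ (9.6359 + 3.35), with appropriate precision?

5.33

75.4 − 6.2 = 69.2, limited to 1 d.p. → 3 s.f.; 9.6359 + 3.35 = 12.9859, limited to 2 d.p. → 4 s.f.
Carrying full precision, 69.2 ÷ 12.9859 = 5.32885668302…; keep min(3, 4) = 3 s.f.
Rounded to 3 significant figures: 5.33.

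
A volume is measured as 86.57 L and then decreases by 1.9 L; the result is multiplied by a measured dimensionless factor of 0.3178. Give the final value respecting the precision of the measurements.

86.57 L − 1.9 L = 84.67 L; the difference is limited to 1 decimal place (3 s.f.).
Carrying full precision, 84.67 × 0.3178 = 26.908126 L; 0.3178 has 4 s.f., so the result keeps min(3, 4) = 3 s.f.
Rounded to 3 significant figures: 26.9 L.

26.9 L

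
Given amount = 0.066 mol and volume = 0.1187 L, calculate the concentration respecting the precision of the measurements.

concentration = 0.066 mol ÷ 0.1187 L = 0.55602358888… mol/L.
0.066 has 2 significant figures; 0.1187 has 4.
Division/multiplication keeps the fewest: 2 significant figures.
Rounded: 5.6 × 10⁻¹ mol/L.

5.6 × 10⁻¹ mol/L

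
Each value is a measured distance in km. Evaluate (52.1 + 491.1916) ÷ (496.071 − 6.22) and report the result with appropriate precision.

52.1 + 491.1916 = 543.2916, limited to 1 d.p. → 4 s.f.; 496.071 − 6.22 = 489.851, limited to 2 d.p. → 5 s.f.
Carrying full precision, 543.2916 ÷ 489.851 = 1.10909562295…; keep min(4, 5) = 4 s.f.
Rounded to 4 significant figures: 1.109.

1.109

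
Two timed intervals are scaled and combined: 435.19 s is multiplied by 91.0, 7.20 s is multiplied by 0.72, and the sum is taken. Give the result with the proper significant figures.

3.96 × 10^4 s

435.19 × 91.0 = 39602.29 → 3.96 × 10^4 s (3 s.f., last digit at the 10^2 place).
7.20 × 0.72 = 5.184 → 5.2 s (2 s.f., last digit at the 10^-1 place).
Sum: 39607.474 s; keep the coarser place, 10^2.
Result: 3.96 × 10^4 s.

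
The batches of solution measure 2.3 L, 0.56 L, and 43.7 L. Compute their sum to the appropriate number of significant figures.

2.3 L + 0.56 L + 43.7 L = 46.56 L.
Addition/subtraction keeps the fewest decimal places: 2.3 → 1 decimal place, 0.56 → 2 decimal places, 43.7 → 1 decimal place; limit is 1.
Rounded to 1 decimal place: 46.6 L.

46.6 L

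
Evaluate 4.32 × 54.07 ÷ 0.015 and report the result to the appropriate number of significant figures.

4.32 × 54.07 ÷ 0.015 = 15572.16
Multiplication/division keeps the fewest significant figures: 4.32 → 3 s.f., 54.07 → 4 s.f., 0.015 → 2 s.f.; limit is 2.
Rounded to 2 significant figures: 1.6 × 10^4.

1.6 × 10^4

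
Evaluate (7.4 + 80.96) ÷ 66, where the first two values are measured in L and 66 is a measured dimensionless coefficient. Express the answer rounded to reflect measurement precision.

1.3 L

7.4 L + 80.96 L = 88.36 L; the sum is limited to 1 decimal place (3 s.f.).
Carrying full precision, 88.36 ÷ 66 = 1.33878787879… L; 66 has 2 s.f., so the result keeps min(3, 2) = 2 s.f.
Rounded to 2 significant figures: 1.3 L.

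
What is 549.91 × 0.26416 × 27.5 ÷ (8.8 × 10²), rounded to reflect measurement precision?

4.5

549.91 × 0.26416 × 27.5 ÷ (8.8 × 10²) = 4.53950705
Multiplication/division keeps the fewest significant figures: 549.91 → 5 s.f., 0.26416 → 5 s.f., 27.5 → 3 s.f., 8.8 × 10² → 2 s.f.; limit is 2.
Rounded to 2 significant figures: 4.5.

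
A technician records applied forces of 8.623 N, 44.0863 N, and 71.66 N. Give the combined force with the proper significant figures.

8.623 N + 44.0863 N + 71.66 N = 124.3693 N.
Addition/subtraction keeps the fewest decimal places: 8.623 → 3 decimal places, 44.0863 → 4 decimal places, 71.66 → 2 decimal places; limit is 2.
Rounded to 2 decimal places: 124.37 N.

124.37 N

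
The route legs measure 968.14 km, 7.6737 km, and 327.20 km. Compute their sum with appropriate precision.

968.14 km + 7.6737 km + 327.20 km = 1303.0137 km.
Addition/subtraction keeps the fewest decimal places: 968.14 → 2 decimal places, 7.6737 → 4 decimal places, 327.20 → 2 decimal places; limit is 2.
Rounded to 2 decimal places: 1303.01 km.

1303.01 km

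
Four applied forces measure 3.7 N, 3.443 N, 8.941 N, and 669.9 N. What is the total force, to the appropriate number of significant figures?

686.0 N

3.7 N + 3.443 N + 8.941 N + 669.9 N = 685.984 N.
Addition/subtraction keeps the fewest decimal places: 3.7 → 1 decimal place, 3.443 → 3 decimal places, 8.941 → 3 decimal places, 669.9 → 1 decimal place; limit is 1.
Rounded to 1 decimal place: 686.0 N.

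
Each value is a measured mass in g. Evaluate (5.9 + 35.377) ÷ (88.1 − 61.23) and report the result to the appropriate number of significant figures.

1.54

5.9 + 35.377 = 41.277, limited to 1 d.p. → 3 s.f.; 88.1 − 61.23 = 26.87, limited to 1 d.p. → 3 s.f.
Carrying full precision, 41.277 ÷ 26.87 = 1.53617417194…; keep min(3, 3) = 3 s.f.
Rounded to 3 significant figures: 1.54.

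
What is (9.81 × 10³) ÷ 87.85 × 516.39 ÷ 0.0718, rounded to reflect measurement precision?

(9.81 × 10³) ÷ 87.85 × 516.39 ÷ 0.0718 = 803120.332042…
Multiplication/division keeps the fewest significant figures: 9.81 × 10³ → 3 s.f., 87.85 → 4 s.f., 516.39 → 5 s.f., 0.0718 → 3 s.f.; limit is 3.
Rounded to 3 significant figures: 8.03 × 10⁵.

8.03 × 10⁵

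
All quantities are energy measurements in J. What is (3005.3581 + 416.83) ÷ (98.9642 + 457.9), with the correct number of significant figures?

3005.3581 + 416.83 = 3422.1881, limited to 2 d.p. → 6 s.f.; 98.9642 + 457.9 = 556.8642, limited to 1 d.p. → 4 s.f.
Carrying full precision, 3422.1881 ÷ 556.8642 = 6.14546257418…; keep min(6, 4) = 4 s.f.
Rounded to 4 significant figures: 6.145.

6.145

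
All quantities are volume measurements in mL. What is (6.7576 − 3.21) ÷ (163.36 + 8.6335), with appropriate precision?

6.7576 − 3.21 = 3.5476, limited to 2 d.p. → 3 s.f.; 163.36 + 8.6335 = 171.9935, limited to 2 d.p. → 5 s.f.
Carrying full precision, 3.5476 ÷ 171.9935 = 0.0206263608799…; keep min(3, 5) = 3 s.f.
Rounded to 3 significant figures: 0.0206.

0.0206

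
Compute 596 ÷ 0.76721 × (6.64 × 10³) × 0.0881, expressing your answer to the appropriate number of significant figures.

4.54 × 10⁵

596 ÷ 0.76721 × (6.64 × 10³) × 0.0881 = 454439.415545…
Multiplication/division keeps the fewest significant figures: 596 → 3 s.f., 0.76721 → 5 s.f., 6.64 × 10³ → 3 s.f., 0.0881 → 3 s.f.; limit is 3.
Rounded to 3 significant figures: 4.54 × 10⁵.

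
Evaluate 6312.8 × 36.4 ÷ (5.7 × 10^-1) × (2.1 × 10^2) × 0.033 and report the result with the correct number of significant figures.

6312.8 × 36.4 ÷ (5.7 × 10^-1) × (2.1 × 10^2) × 0.033 = 2793713.02737…
Multiplication/division keeps the fewest significant figures: 6312.8 → 5 s.f., 36.4 → 3 s.f., 5.7 × 10^-1 → 2 s.f., 2.1 × 10^2 → 2 s.f., 0.033 → 2 s.f.; limit is 2.
Rounded to 2 significant figures: 2.8 × 10^6.

2.8 × 10^6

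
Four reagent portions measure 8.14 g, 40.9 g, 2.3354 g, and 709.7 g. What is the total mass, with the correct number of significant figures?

8.14 g + 40.9 g + 2.3354 g + 709.7 g = 761.0754 g.
Addition/subtraction keeps the fewest decimal places: 8.14 → 2 decimal places, 40.9 → 1 decimal place, 2.3354 → 4 decimal places, 709.7 → 1 decimal place; limit is 1.
Rounded to 1 decimal place: 761.1 g.

761.1 g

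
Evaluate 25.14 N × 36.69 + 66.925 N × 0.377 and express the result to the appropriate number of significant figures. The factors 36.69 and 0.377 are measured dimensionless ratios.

25.14 × 36.69 = 922.3866 → 922.4 N (4 s.f., last digit at the 10^-1 place).
66.925 × 0.377 = 25.230725 → 25.2 N (3 s.f., last digit at the 10^-1 place).
Sum: 947.617325 N; keep the coarser place, 10^-1.
Result: 947.6 N.

947.6 N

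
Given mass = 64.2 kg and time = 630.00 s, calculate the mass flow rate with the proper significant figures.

0.102 kg/s

mass flow rate = 64.2 kg ÷ 630.00 s = 0.101904761905… kg/s.
64.2 has 3 significant figures; 630.00 has 5.
Division/multiplication keeps the fewest: 3 significant figures.
Rounded: 0.102 kg/s.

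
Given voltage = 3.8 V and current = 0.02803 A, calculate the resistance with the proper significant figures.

resistance = 3.8 V ÷ 0.02803 A = 135.569033179… Ω.
3.8 has 2 significant figures; 0.02803 has 4.
Division/multiplication keeps the fewest: 2 significant figures.
Rounded: 1.4 × 10² Ω.

1.4 × 10² Ω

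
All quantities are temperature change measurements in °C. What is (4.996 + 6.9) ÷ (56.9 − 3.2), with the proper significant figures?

0.222

4.996 + 6.9 = 11.896, limited to 1 d.p. → 3 s.f.; 56.9 − 3.2 = 53.7, limited to 1 d.p. → 3 s.f.
Carrying full precision, 11.896 ÷ 53.7 = 0.221527001862…; keep min(3, 3) = 3 s.f.
Rounded to 3 significant figures: 0.222.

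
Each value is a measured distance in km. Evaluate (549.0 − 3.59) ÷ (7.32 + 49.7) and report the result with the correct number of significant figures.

549.0 − 3.59 = 545.41, limited to 1 d.p. → 4 s.f.; 7.32 + 49.7 = 57.02, limited to 1 d.p. → 3 s.f.
Carrying full precision, 545.41 ÷ 57.02 = 9.56524026657…; keep min(4, 3) = 3 s.f.
Rounded to 3 significant figures: 9.57.

9.57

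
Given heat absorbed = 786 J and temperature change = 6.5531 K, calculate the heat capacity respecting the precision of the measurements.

120. J/K

heat capacity = 786 J ÷ 6.5531 K = 119.943232974… J/K.
786 has 3 significant figures; 6.5531 has 5.
Division/multiplication keeps the fewest: 3 significant figures.
Rounded: 120. J/K.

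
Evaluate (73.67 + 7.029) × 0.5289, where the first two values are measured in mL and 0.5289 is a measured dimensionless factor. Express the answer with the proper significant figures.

42.68 mL

73.67 mL + 7.029 mL = 80.699 mL; the sum is limited to 2 decimal places (4 s.f.).
Carrying full precision, 80.699 × 0.5289 = 42.6817011 mL; 0.5289 has 4 s.f., so the result keeps min(4, 4) = 4 s.f.
Rounded to 4 significant figures: 42.68 mL.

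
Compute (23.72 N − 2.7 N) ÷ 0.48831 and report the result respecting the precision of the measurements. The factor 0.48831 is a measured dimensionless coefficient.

43.0 N

23.72 N − 2.7 N = 21.02 N; the difference is limited to 1 decimal place (3 s.f.).
Carrying full precision, 21.02 ÷ 0.48831 = 43.0464254265… N; 0.48831 has 5 s.f., so the result keeps min(3, 5) = 3 s.f.
Rounded to 3 significant figures: 43.0 N.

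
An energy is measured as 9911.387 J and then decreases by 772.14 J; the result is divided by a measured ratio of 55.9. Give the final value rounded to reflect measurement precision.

9911.387 J − 772.14 J = 9139.247 J; the difference is limited to 2 decimal places (6 s.f.).
Carrying full precision, 9139.247 ÷ 55.9 = 163.492790698… J; 55.9 has 3 s.f., so the result keeps min(6, 3) = 3 s.f.
Rounded to 3 significant figures: 1.63 × 10^2 J.

1.63 × 10^2 J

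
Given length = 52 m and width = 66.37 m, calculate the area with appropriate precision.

3.5 × 10^3 m²

area = 52 m × 66.37 m = 3451.24 m².
52 has 2 significant figures; 66.37 has 4.
Division/multiplication keeps the fewest: 2 significant figures.
Rounded: 3.5 × 10^3 m².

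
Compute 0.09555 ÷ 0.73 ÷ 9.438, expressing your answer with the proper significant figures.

0.014

0.09555 ÷ 0.73 ÷ 9.438 = 0.013868447866…
Multiplication/division keeps the fewest significant figures: 0.09555 → 4 s.f., 0.73 → 2 s.f., 9.438 → 4 s.f.; limit is 2.
Rounded to 2 significant figures: 0.014.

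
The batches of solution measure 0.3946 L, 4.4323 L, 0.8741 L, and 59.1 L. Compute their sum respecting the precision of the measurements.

0.3946 L + 4.4323 L + 0.8741 L + 59.1 L = 64.8010 L.
Addition/subtraction keeps the fewest decimal places: 0.3946 → 4 decimal places, 4.4323 → 4 decimal places, 0.8741 → 4 decimal places, 59.1 → 1 decimal place; limit is 1.
Rounded to 1 decimal place: 64.8 L.

64.8 L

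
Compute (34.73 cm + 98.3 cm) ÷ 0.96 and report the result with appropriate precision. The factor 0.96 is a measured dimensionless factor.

1.4 × 10^2 cm

34.73 cm + 98.3 cm = 133.03 cm; the sum is limited to 1 decimal place (4 s.f.).
Carrying full precision, 133.03 ÷ 0.96 = 138.572916667… cm; 0.96 has 2 s.f., so the result keeps min(4, 2) = 2 s.f.
Rounded to 2 significant figures: 1.4 × 10^2 cm.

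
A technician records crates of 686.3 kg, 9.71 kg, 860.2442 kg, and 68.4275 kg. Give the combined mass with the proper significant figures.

686.3 kg + 9.71 kg + 860.2442 kg + 68.4275 kg = 1624.6817 kg.
Addition/subtraction keeps the fewest decimal places: 686.3 → 1 decimal place, 9.71 → 2 decimal places, 860.2442 → 4 decimal places, 68.4275 → 4 decimal places; limit is 1.
Rounded to 1 decimal place: 1624.7 kg.

1624.7 kg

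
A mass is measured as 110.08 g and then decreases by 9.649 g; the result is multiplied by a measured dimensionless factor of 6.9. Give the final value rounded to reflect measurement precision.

6.9 × 10² g

110.08 g − 9.649 g = 100.431 g; the difference is limited to 2 decimal places (5 s.f.).
Carrying full precision, 100.431 × 6.9 = 692.9739 g; 6.9 has 2 s.f., so the result keeps min(5, 2) = 2 s.f.
Rounded to 2 significant figures: 6.9 × 10² g.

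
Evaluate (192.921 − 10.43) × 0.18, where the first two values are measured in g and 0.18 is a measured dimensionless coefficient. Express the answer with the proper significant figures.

192.921 g − 10.43 g = 182.491 g; the difference is limited to 2 decimal places (5 s.f.).
Carrying full precision, 182.491 × 0.18 = 32.84838 g; 0.18 has 2 s.f., so the result keeps min(5, 2) = 2 s.f.
Rounded to 2 significant figures: 33 g.

33 g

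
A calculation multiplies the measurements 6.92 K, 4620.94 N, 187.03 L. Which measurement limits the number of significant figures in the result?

6.92 K

6.92 K → 3 s.f.; 4620.94 N → 6 s.f.; 187.03 L → 5 s.f.
The fewest is 3 significant figures, from 6.92 K.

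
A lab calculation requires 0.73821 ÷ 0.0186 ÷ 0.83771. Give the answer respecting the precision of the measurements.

47.4

0.73821 ÷ 0.0186 ÷ 0.83771 = 47.3776243299…
Multiplication/division keeps the fewest significant figures: 0.73821 → 5 s.f., 0.0186 → 3 s.f., 0.83771 → 5 s.f.; limit is 3.
Rounded to 3 significant figures: 47.4.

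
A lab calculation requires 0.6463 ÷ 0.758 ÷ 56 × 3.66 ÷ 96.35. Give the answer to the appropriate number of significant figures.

0.6463 ÷ 0.758 ÷ 56 × 3.66 ÷ 96.35 = 0.000578370708…
Multiplication/division keeps the fewest significant figures: 0.6463 → 4 s.f., 0.758 → 3 s.f., 56 → 2 s.f., 3.66 → 3 s.f., 96.35 → 4 s.f.; limit is 2.
Rounded to 2 significant figures: 5.8 × 10^-4.

5.8 × 10^-4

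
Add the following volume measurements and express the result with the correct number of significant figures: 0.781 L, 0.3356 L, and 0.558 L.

0.781 L + 0.3356 L + 0.558 L = 1.6746 L.
Addition/subtraction keeps the fewest decimal places: 0.781 → 3 decimal places, 0.3356 → 4 decimal places, 0.558 → 3 decimal places; limit is 3.
Rounded to 3 decimal places: 1.675 L.

1.675 L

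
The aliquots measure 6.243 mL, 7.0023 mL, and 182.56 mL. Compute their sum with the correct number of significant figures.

6.243 mL + 7.0023 mL + 182.56 mL = 195.8053 mL.
Addition/subtraction keeps the fewest decimal places: 6.243 → 3 decimal places, 7.0023 → 4 decimal places, 182.56 → 2 decimal places; limit is 2.
Rounded to 2 decimal places: 195.81 mL.

195.81 mL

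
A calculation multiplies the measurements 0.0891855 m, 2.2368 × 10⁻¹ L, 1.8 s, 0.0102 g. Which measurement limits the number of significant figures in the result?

0.0891855 m → 6 s.f.; 2.2368 × 10⁻¹ L → 5 s.f.; 1.8 s → 2 s.f.; 0.0102 g → 3 s.f.
The fewest is 2 significant figures, from 1.8 s.

1.8 s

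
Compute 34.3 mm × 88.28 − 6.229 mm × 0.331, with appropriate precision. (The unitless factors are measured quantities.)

3.03 × 10^3 mm

34.3 × 88.28 = 3028.004 → 3.03 × 10^3 mm (3 s.f., last digit at the 10^1 place).
6.229 × 0.331 = 2.061799 → 2.06 mm (3 s.f., last digit at the 10^-2 place).
Difference: 3025.942201 mm; keep the coarser place, 10^1.
Result: 3.03 × 10^3 mm.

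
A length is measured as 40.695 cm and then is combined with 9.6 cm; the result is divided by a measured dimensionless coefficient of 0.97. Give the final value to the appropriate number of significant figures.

40.695 cm + 9.6 cm = 50.295 cm; the sum is limited to 1 decimal place (3 s.f.).
Carrying full precision, 50.295 ÷ 0.97 = 51.8505154639… cm; 0.97 has 2 s.f., so the result keeps min(3, 2) = 2 s.f.
Rounded to 2 significant figures: 52 cm.

52 cm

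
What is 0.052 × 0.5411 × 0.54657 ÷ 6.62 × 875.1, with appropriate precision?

2.0

0.052 × 0.5411 × 0.54657 ÷ 6.62 × 875.1 = 2.03294843254…
Multiplication/division keeps the fewest significant figures: 0.052 → 2 s.f., 0.5411 → 4 s.f., 0.54657 → 5 s.f., 6.62 → 3 s.f., 875.1 → 4 s.f.; limit is 2.
Rounded to 2 significant figures: 2.0.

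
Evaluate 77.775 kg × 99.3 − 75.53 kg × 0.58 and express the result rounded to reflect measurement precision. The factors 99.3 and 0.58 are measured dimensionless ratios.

7.68 × 10^3 kg

77.775 × 99.3 = 7723.0575 → 7.72 × 10^3 kg (3 s.f., last digit at the 10^1 place).
75.53 × 0.58 = 43.8074 → 44 kg (2 s.f., last digit at the 10^0 place).
Difference: 7679.2501 kg; keep the coarser place, 10^1.
Result: 7.68 × 10^3 kg.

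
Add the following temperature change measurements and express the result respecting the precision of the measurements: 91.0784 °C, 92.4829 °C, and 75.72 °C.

259.28 °C

91.0784 °C + 92.4829 °C + 75.72 °C = 259.2813 °C.
Addition/subtraction keeps the fewest decimal places: 91.0784 → 4 decimal places, 92.4829 → 4 decimal places, 75.72 → 2 decimal places; limit is 2.
Rounded to 2 decimal places: 259.28 °C.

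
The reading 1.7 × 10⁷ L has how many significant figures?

1.7 × 10⁷: in scientific notation every digit of the coefficient is significant.

2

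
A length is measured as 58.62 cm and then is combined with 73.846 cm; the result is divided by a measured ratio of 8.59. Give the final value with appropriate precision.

58.62 cm + 73.846 cm = 132.466 cm; the sum is limited to 2 decimal places (5 s.f.).
Carrying full precision, 132.466 ÷ 8.59 = 15.4209545984… cm; 8.59 has 3 s.f., so the result keeps min(5, 3) = 3 s.f.
Rounded to 3 significant figures: 15.4 cm.

15.4 cm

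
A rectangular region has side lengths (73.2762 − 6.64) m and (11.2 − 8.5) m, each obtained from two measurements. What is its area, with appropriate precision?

73.2762 − 6.64 = 66.6362, limited to 2 d.p. → 4 s.f.; 11.2 − 8.5 = 2.7, limited to 1 d.p. → 2 s.f.
Carrying full precision, 66.6362 × 2.7 = 179.91774; keep min(4, 2) = 2 s.f.
Rounded to 2 significant figures: 1.8 × 10² m².

1.8 × 10² m²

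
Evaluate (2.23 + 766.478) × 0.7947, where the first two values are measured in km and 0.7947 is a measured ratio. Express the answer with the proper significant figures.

2.23 km + 766.478 km = 768.708 km; the sum is limited to 2 decimal places (5 s.f.).
Carrying full precision, 768.708 × 0.7947 = 610.8922476 km; 0.7947 has 4 s.f., so the result keeps min(5, 4) = 4 s.f.
Rounded to 4 significant figures: 610.9 km.

610.9 km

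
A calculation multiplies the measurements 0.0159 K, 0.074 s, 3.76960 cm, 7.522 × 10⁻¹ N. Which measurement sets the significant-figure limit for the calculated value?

0.0159 K → 3 s.f.; 0.074 s → 2 s.f.; 3.76960 cm → 6 s.f.; 7.522 × 10⁻¹ N → 4 s.f.
The fewest is 2 significant figures, from 0.074 s.

0.074 s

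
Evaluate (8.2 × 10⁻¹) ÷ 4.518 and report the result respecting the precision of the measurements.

0.18

(8.2 × 10⁻¹) ÷ 4.518 = 0.181496237273…
Multiplication/division keeps the fewest significant figures: 8.2 × 10⁻¹ → 2 s.f., 4.518 → 4 s.f.; limit is 2.
Rounded to 2 significant figures: 0.18.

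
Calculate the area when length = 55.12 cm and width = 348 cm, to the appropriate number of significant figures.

1.92 × 10⁴ cm²

area = 55.12 cm × 348 cm = 19181.76 cm².
55.12 has 4 significant figures; 348 has 3.
Division/multiplication keeps the fewest: 3 significant figures.
Rounded: 1.92 × 10⁴ cm².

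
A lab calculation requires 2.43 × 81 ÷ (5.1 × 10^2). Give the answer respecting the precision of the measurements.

2.43 × 81 ÷ (5.1 × 10^2) = 0.385941176471…
Multiplication/division keeps the fewest significant figures: 2.43 → 3 s.f., 81 → 2 s.f., 5.1 × 10^2 → 2 s.f.; limit is 2.
Rounded to 2 significant figures: 0.39.

0.39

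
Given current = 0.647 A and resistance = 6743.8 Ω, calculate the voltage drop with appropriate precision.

4.36 × 10³ V

voltage drop = 0.647 A × 6743.8 Ω = 4363.2386 V.
0.647 has 3 significant figures; 6743.8 has 5.
Division/multiplication keeps the fewest: 3 significant figures.
Rounded: 4.36 × 10³ V.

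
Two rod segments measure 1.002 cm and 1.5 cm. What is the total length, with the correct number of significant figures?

2.5 cm

1.002 cm + 1.5 cm = 2.502 cm.
Addition/subtraction keeps the fewest decimal places: 1.002 → 3 decimal places, 1.5 → 1 decimal place; limit is 1.
Rounded to 1 decimal place: 2.5 cm.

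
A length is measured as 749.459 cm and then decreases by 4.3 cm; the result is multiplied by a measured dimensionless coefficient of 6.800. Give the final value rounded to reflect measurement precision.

749.459 cm − 4.3 cm = 745.159 cm; the difference is limited to 1 decimal place (4 s.f.).
Carrying full precision, 745.159 × 6.800 = 5067.0812 cm; 6.800 has 4 s.f., so the result keeps min(4, 4) = 4 s.f.
Rounded to 4 significant figures: 5067 cm.

5067 cm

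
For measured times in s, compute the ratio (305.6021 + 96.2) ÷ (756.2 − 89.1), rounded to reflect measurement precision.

305.6021 + 96.2 = 401.8021, limited to 1 d.p. → 4 s.f.; 756.2 − 89.1 = 667.1, limited to 1 d.p. → 4 s.f.
Carrying full precision, 401.8021 ÷ 667.1 = 0.602311647429…; keep min(4, 4) = 4 s.f.
Rounded to 4 significant figures: 6.023 × 10^-1.

6.023 × 10^-1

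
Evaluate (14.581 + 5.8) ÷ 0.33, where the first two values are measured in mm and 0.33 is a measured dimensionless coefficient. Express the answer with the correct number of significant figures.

14.581 mm + 5.8 mm = 20.381 mm; the sum is limited to 1 decimal place (3 s.f.).
Carrying full precision, 20.381 ÷ 0.33 = 61.7606060606… mm; 0.33 has 2 s.f., so the result keeps min(3, 2) = 2 s.f.
Rounded to 2 significant figures: 62 mm.

62 mm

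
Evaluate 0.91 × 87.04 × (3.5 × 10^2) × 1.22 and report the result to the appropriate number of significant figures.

3.4 × 10^4

0.91 × 87.04 × (3.5 × 10^2) × 1.22 = 33821.1328
Multiplication/division keeps the fewest significant figures: 0.91 → 2 s.f., 87.04 → 4 s.f., 3.5 × 10^2 → 2 s.f., 1.22 → 3 s.f.; limit is 2.
Rounded to 2 significant figures: 3.4 × 10^4.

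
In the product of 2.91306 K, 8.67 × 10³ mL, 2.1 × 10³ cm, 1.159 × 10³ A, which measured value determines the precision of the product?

2.1 × 10³ cm

2.91306 K → 6 s.f.; 8.67 × 10³ mL → 3 s.f.; 2.1 × 10³ cm → 2 s.f.; 1.159 × 10³ A → 4 s.f.
The fewest is 2 significant figures, from 2.1 × 10³ cm.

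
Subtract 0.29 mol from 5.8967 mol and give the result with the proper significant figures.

5.61 mol

5.8967 mol − 0.29 mol = 5.6067 mol.
Addition/subtraction keeps the fewest decimal places: 5.8967 → 4 decimal places, 0.29 → 2 decimal places; limit is 2.
Rounded to 2 decimal places: 5.61 mol.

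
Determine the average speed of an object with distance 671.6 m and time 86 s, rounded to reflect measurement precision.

average speed = 671.6 m ÷ 86 s = 7.80930232558… m/s.
671.6 has 4 significant figures; 86 has 2.
Division/multiplication keeps the fewest: 2 significant figures.
Rounded: 7.8 m/s.

7.8 m/s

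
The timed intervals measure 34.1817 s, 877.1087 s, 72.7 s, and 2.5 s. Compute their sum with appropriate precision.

34.1817 s + 877.1087 s + 72.7 s + 2.5 s = 986.4904 s.
Addition/subtraction keeps the fewest decimal places: 34.1817 → 4 decimal places, 877.1087 → 4 decimal places, 72.7 → 1 decimal place, 2.5 → 1 decimal place; limit is 1.
Rounded to 1 decimal place: 986.5 s.

986.5 s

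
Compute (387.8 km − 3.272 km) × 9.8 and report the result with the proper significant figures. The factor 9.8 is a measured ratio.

387.8 km − 3.272 km = 384.528 km; the difference is limited to 1 decimal place (4 s.f.).
Carrying full precision, 384.528 × 9.8 = 3768.3744 km; 9.8 has 2 s.f., so the result keeps min(4, 2) = 2 s.f.
Rounded to 2 significant figures: 3.8 × 10³ km.

3.8 × 10³ km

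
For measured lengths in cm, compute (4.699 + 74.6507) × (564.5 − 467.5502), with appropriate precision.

4.699 + 74.6507 = 79.3497, limited to 3 d.p. → 5 s.f.; 564.5 − 467.5502 = 96.9498, limited to 1 d.p. → 3 s.f.
Carrying full precision, 79.3497 × 96.9498 = 7692.93754506; keep min(5, 3) = 3 s.f.
Rounded to 3 significant figures: 7.69 × 10^3 cm².

7.69 × 10^3 cm²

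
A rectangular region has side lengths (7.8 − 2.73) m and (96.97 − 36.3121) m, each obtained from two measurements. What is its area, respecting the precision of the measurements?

7.8 − 2.73 = 5.07, limited to 1 d.p. → 2 s.f.; 96.97 − 36.3121 = 60.6579, limited to 2 d.p. → 4 s.f.
Carrying full precision, 5.07 × 60.6579 = 307.535553; keep min(2, 4) = 2 s.f.
Rounded to 2 significant figures: 3.1 × 10² m².

3.1 × 10² m²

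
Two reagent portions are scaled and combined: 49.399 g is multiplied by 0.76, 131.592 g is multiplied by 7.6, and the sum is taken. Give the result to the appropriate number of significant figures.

49.399 × 0.76 = 37.54324 → 38 g (2 s.f., last digit at the 10^0 place).
131.592 × 7.6 = 1000.0992 → 1.0 × 10³ g (2 s.f., last digit at the 10^2 place).
Sum: 1037.64244 g; keep the coarser place, 10^2.
Result: 1.0 × 10³ g.

1.0 × 10³ g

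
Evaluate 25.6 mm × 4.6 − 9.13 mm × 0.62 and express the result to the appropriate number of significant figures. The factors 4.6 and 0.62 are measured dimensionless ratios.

25.6 × 4.6 = 117.76 → 1.2 × 10² mm (2 s.f., last digit at the 10^1 place).
9.13 × 0.62 = 5.6606 → 5.7 mm (2 s.f., last digit at the 10^-1 place).
Difference: 112.0994 mm; keep the coarser place, 10^1.
Result: 1.1 × 10² mm.

1.1 × 10² mm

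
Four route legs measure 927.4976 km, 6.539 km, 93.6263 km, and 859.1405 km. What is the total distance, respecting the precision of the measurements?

927.4976 km + 6.539 km + 93.6263 km + 859.1405 km = 1886.8034 km.
Addition/subtraction keeps the fewest decimal places: 927.4976 → 4 decimal places, 6.539 → 3 decimal places, 93.6263 → 4 decimal places, 859.1405 → 4 decimal places; limit is 3.
Rounded to 3 decimal places: 1886.803 km.

1886.803 km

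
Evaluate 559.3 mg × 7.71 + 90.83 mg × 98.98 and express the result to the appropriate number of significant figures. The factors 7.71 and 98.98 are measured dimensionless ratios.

559.3 × 7.71 = 4312.203 → 4.31 × 10^3 mg (3 s.f., last digit at the 10^1 place).
90.83 × 98.98 = 8990.3534 → 8990. mg (4 s.f., last digit at the 10^0 place).
Sum: 13302.5564 mg; keep the coarser place, 10^1.
Result: 1.330 × 10^4 mg.

1.330 × 10^4 mg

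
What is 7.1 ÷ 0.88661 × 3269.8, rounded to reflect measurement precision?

2.6 × 10^4

7.1 ÷ 0.88661 × 3269.8 = 26184.658418…
Multiplication/division keeps the fewest significant figures: 7.1 → 2 s.f., 0.88661 → 5 s.f., 3269.8 → 5 s.f.; limit is 2.
Rounded to 2 significant figures: 2.6 × 10^4.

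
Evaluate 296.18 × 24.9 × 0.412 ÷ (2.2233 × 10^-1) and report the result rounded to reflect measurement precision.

296.18 × 24.9 × 0.412 ÷ (2.2233 × 10^-1) = 13666.4030225…
Multiplication/division keeps the fewest significant figures: 296.18 → 5 s.f., 24.9 → 3 s.f., 0.412 → 3 s.f., 2.2233 × 10^-1 → 5 s.f.; limit is 3.
Rounded to 3 significant figures: 1.37 × 10^4.

1.37 × 10^4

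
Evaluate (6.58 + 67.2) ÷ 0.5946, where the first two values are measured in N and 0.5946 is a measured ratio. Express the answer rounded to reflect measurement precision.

124 N

6.58 N + 67.2 N = 73.78 N; the sum is limited to 1 decimal place (3 s.f.).
Carrying full precision, 73.78 ÷ 0.5946 = 124.083417423… N; 0.5946 has 4 s.f., so the result keeps min(3, 4) = 3 s.f.
Rounded to 3 significant figures: 124 N.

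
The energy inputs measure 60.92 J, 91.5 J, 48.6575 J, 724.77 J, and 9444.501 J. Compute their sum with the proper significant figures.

60.92 J + 91.5 J + 48.6575 J + 724.77 J + 9444.501 J = 10370.3485 J.
Addition/subtraction keeps the fewest decimal places: 60.92 → 2 decimal places, 91.5 → 1 decimal place, 48.6575 → 4 decimal places, 724.77 → 2 decimal places, 9444.501 → 3 decimal places; limit is 1.
Rounded to 1 decimal place: 10370.3 J.

10370.3 J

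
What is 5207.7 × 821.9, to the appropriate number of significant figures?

4.280 × 10⁶

5207.7 × 821.9 = 4280208.63
Multiplication/division keeps the fewest significant figures: 5207.7 → 5 s.f., 821.9 → 4 s.f.; limit is 4.
Rounded to 4 significant figures: 4.280 × 10⁶.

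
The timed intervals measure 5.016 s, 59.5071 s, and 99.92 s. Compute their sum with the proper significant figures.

164.44 s

5.016 s + 59.5071 s + 99.92 s = 164.4431 s.
Addition/subtraction keeps the fewest decimal places: 5.016 → 3 decimal places, 59.5071 → 4 decimal places, 99.92 → 2 decimal places; limit is 2.
Rounded to 2 decimal places: 164.44 s.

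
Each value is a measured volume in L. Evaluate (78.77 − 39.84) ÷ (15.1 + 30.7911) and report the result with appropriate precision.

78.77 − 39.84 = 38.93, limited to 2 d.p. → 4 s.f.; 15.1 + 30.7911 = 45.8911, limited to 1 d.p. → 3 s.f.
Carrying full precision, 38.93 ÷ 45.8911 = 0.848312635783…; keep min(4, 3) = 3 s.f.
Rounded to 3 significant figures: 0.848.

0.848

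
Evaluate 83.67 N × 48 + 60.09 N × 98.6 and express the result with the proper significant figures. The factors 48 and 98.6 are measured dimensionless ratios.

83.67 × 48 = 4016.16 → 4.0 × 10³ N (2 s.f., last digit at the 10^2 place).
60.09 × 98.6 = 5924.874 → 5.92 × 10³ N (3 s.f., last digit at the 10^1 place).
Sum: 9941.034 N; keep the coarser place, 10^2.
Result: 9.9 × 10³ N.

9.9 × 10³ N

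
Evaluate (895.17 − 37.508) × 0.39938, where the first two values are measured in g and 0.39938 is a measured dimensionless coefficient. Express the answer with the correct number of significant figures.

895.17 g − 37.508 g = 857.662 g; the difference is limited to 2 decimal places (5 s.f.).
Carrying full precision, 857.662 × 0.39938 = 342.53304956 g; 0.39938 has 5 s.f., so the result keeps min(5, 5) = 5 s.f.
Rounded to 5 significant figures: 342.53 g.

342.53 g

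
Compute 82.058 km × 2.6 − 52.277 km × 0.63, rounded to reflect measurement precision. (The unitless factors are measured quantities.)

1.8 × 10^2 km

82.058 × 2.6 = 213.3508 → 2.1 × 10^2 km (2 s.f., last digit at the 10^1 place).
52.277 × 0.63 = 32.93451 → 33 km (2 s.f., last digit at the 10^0 place).
Difference: 180.41629 km; keep the coarser place, 10^1.
Result: 1.8 × 10^2 km.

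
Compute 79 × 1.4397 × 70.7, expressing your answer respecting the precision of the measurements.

8.0 × 10³

79 × 1.4397 × 70.7 = 8041.15641
Multiplication/division keeps the fewest significant figures: 79 → 2 s.f., 1.4397 → 5 s.f., 70.7 → 3 s.f.; limit is 2.
Rounded to 2 significant figures: 8.0 × 10³.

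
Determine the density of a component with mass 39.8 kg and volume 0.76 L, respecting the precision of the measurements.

density = 39.8 kg ÷ 0.76 L = 52.3684210526… kg/L.
39.8 has 3 significant figures; 0.76 has 2.
Division/multiplication keeps the fewest: 2 significant figures.
Rounded: 52 kg/L.

52 kg/L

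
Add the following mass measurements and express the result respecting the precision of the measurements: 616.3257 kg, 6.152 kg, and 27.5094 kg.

649.987 kg

616.3257 kg + 6.152 kg + 27.5094 kg = 649.9871 kg.
Addition/subtraction keeps the fewest decimal places: 616.3257 → 4 decimal places, 6.152 → 3 decimal places, 27.5094 → 4 decimal places; limit is 3.
Rounded to 3 decimal places: 649.987 kg.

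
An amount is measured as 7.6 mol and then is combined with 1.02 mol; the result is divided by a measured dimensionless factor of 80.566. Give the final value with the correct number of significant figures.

7.6 mol + 1.02 mol = 8.62 mol; the sum is limited to 1 decimal place (2 s.f.).
Carrying full precision, 8.62 ÷ 80.566 = 0.106993024353… mol; 80.566 has 5 s.f., so the result keeps min(2, 5) = 2 s.f.
Rounded to 2 significant figures: 0.11 mol.

0.11 mol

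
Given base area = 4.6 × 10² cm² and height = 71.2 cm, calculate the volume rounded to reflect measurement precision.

volume = 4.6 × 10² cm² × 71.2 cm = 32752 cm³.
4.6 × 10² has 2 significant figures; 71.2 has 3.
Division/multiplication keeps the fewest: 2 significant figures.
Rounded: 3.3 × 10⁴ cm³.

3.3 × 10⁴ cm³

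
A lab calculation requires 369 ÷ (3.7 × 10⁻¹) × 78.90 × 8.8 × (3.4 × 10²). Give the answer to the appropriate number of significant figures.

2.4 × 10⁸

369 ÷ (3.7 × 10⁻¹) × 78.90 × 8.8 × (3.4 × 10²) = 235430776.216…
Multiplication/division keeps the fewest significant figures: 369 → 3 s.f., 3.7 × 10⁻¹ → 2 s.f., 78.90 → 4 s.f., 8.8 → 2 s.f., 3.4 × 10² → 2 s.f.; limit is 2.
Rounded to 2 significant figures: 2.4 × 10⁸.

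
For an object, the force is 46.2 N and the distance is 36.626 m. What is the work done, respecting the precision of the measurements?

1.69 × 10³ J

work done = 46.2 N × 36.626 m = 1692.1212 J.
46.2 has 3 significant figures; 36.626 has 5.
Division/multiplication keeps the fewest: 3 significant figures.
Rounded: 1.69 × 10³ J.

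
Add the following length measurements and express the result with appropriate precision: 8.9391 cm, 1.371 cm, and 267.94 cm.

8.9391 cm + 1.371 cm + 267.94 cm = 278.2501 cm.
Addition/subtraction keeps the fewest decimal places: 8.9391 → 4 decimal places, 1.371 → 3 decimal places, 267.94 → 2 decimal places; limit is 2.
Rounded to 2 decimal places: 278.25 cm.

278.25 cm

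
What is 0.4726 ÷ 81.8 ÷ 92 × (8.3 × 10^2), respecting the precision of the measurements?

0.052

0.4726 ÷ 81.8 ÷ 92 × (8.3 × 10^2) = 0.0521231529712…
Multiplication/division keeps the fewest significant figures: 0.4726 → 4 s.f., 81.8 → 3 s.f., 92 → 2 s.f., 8.3 × 10^2 → 2 s.f.; limit is 2.
Rounded to 2 significant figures: 0.052.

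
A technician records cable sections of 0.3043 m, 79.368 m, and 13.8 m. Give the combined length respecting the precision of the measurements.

0.3043 m + 79.368 m + 13.8 m = 93.4723 m.
Addition/subtraction keeps the fewest decimal places: 0.3043 → 4 decimal places, 79.368 → 3 decimal places, 13.8 → 1 decimal place; limit is 1.
Rounded to 1 decimal place: 93.5 m.

93.5 m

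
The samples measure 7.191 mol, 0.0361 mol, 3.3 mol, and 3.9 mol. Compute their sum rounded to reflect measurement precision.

14.4 mol

7.191 mol + 0.0361 mol + 3.3 mol + 3.9 mol = 14.4271 mol.
Addition/subtraction keeps the fewest decimal places: 7.191 → 3 decimal places, 0.0361 → 4 decimal places, 3.3 → 1 decimal place, 3.9 → 1 decimal place; limit is 1.
Rounded to 1 decimal place: 14.4 mol.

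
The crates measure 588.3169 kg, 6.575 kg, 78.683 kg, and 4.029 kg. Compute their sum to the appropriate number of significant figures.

677.604 kg

588.3169 kg + 6.575 kg + 78.683 kg + 4.029 kg = 677.6039 kg.
Addition/subtraction keeps the fewest decimal places: 588.3169 → 4 decimal places, 6.575 → 3 decimal places, 78.683 → 3 decimal places, 4.029 → 3 decimal places; limit is 3.
Rounded to 3 decimal places: 677.604 kg.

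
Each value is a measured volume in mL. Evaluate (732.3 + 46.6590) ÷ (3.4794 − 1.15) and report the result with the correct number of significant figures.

3.34 × 10^2

732.3 + 46.6590 = 778.9590, limited to 1 d.p. → 4 s.f.; 3.4794 − 1.15 = 2.3294, limited to 2 d.p. → 3 s.f.
Carrying full precision, 778.9590 ÷ 2.3294 = 334.403279815…; keep min(4, 3) = 3 s.f.
Rounded to 3 significant figures: 3.34 × 10^2.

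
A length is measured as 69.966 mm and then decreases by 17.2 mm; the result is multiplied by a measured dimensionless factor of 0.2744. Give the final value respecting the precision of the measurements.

69.966 mm − 17.2 mm = 52.766 mm; the difference is limited to 1 decimal place (3 s.f.).
Carrying full precision, 52.766 × 0.2744 = 14.4789904 mm; 0.2744 has 4 s.f., so the result keeps min(3, 4) = 3 s.f.
Rounded to 3 significant figures: 14.5 mm.

14.5 mm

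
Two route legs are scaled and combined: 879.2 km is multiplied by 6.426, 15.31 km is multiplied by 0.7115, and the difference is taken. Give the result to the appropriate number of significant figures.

5639 km

879.2 × 6.426 = 5649.7392 → 5.650 × 10³ km (4 s.f., last digit at the 10^0 place).
15.31 × 0.7115 = 10.893065 → 10.89 km (4 s.f., last digit at the 10^-2 place).
Difference: 5638.846135 km; keep the coarser place, 10^0.
Result: 5639 km.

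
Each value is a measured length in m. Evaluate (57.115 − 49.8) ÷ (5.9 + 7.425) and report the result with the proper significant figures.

57.115 − 49.8 = 7.315, limited to 1 d.p. → 2 s.f.; 5.9 + 7.425 = 13.325, limited to 1 d.p. → 3 s.f.
Carrying full precision, 7.315 ÷ 13.325 = 0.548968105066…; keep min(2, 3) = 2 s.f.
Rounded to 2 significant figures: 0.55.

0.55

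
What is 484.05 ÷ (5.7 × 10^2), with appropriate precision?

484.05 ÷ (5.7 × 10^2) = 0.849210526316…
Multiplication/division keeps the fewest significant figures: 484.05 → 5 s.f., 5.7 × 10^2 → 2 s.f.; limit is 2.
Rounded to 2 significant figures: 0.85.

0.85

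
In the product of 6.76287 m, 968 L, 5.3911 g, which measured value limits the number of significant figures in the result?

968 L

6.76287 m → 6 s.f.; 968 L → 3 s.f.; 5.3911 g → 5 s.f.
The fewest is 3 significant figures, from 968 L.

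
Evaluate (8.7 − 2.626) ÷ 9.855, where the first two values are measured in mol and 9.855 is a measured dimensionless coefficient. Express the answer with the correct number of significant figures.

8.7 mol − 2.626 mol = 6.074 mol; the difference is limited to 1 decimal place (2 s.f.).
Carrying full precision, 6.074 ÷ 9.855 = 0.61633688483… mol; 9.855 has 4 s.f., so the result keeps min(2, 4) = 2 s.f.
Rounded to 2 significant figures: 0.62 mol.

0.62 mol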